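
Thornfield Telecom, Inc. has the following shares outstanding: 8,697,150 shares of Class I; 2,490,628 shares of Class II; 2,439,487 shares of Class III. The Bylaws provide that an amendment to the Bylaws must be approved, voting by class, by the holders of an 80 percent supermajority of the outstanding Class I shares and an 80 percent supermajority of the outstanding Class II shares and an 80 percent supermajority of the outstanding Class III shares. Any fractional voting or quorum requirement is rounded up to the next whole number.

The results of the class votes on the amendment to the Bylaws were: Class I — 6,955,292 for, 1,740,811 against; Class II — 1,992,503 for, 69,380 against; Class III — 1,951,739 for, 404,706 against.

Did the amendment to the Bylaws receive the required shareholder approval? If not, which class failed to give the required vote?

Not approved — the Class I shares did not give the required vote.

Class I: 4/5 of 8697150 = 6957720; 6,957,720 required, 6,955,292 in favor — not approved.
Class II: 4/5 of 2490628 = 1992502.40, rounded up to 1992503; 1,992,503 required, 1,992,503 in favor — approved.
Class III: 4/5 of 2439487 = 1951589.60, rounded up to 1951590; 1,951,590 required, 1,951,739 in favor — approved.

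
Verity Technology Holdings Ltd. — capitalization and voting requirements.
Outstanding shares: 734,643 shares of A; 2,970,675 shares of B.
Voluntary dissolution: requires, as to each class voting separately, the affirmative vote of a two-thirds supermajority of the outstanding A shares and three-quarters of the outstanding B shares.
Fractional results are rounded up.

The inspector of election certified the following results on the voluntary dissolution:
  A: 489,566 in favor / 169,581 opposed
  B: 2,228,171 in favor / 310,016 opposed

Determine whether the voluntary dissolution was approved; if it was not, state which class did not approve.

Not approved — the A shares did not give the required vote.

A: 2/3 of 734643 = 489762; 489,762 required, 489,566 in favor — not approved.
B: 3/4 of 2970675 = 2228006.25, rounded up to 2228007; 2,228,007 required, 2,228,171 in favor — approved.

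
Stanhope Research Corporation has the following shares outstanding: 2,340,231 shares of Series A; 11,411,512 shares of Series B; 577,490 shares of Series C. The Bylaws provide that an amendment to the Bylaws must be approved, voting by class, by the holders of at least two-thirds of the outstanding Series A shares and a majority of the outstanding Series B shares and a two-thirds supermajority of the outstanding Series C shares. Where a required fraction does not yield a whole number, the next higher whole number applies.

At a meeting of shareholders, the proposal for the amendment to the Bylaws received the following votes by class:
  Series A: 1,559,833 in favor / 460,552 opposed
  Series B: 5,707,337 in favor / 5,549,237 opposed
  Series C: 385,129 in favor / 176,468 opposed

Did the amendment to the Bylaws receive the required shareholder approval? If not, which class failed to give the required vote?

Series A: 2/3 of 2340231 = 1560154; 1,560,154 required, 1,559,833 in favor — not approved.
Series B: a majority of 11411512 is 5705757; 5,705,757 required, 5,707,337 in favor — approved.
Series C: 2/3 of 577490 = 384993.33, rounded up to 384994; 384,994 required, 385,129 in favor — approved.

Not approved — the Series A shares did not give the required vote.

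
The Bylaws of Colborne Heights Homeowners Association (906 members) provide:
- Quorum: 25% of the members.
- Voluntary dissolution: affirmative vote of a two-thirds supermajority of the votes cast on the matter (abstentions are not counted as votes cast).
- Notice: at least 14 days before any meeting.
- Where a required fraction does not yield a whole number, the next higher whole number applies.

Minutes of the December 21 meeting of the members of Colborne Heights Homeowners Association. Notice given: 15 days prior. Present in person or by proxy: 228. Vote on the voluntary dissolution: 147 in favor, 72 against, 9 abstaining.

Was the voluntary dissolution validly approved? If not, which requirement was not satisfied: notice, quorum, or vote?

Valid — all requirements satisfied.

Notice: 15 days given; 14 required. Satisfied.
Quorum: 25% of 906 = 226.50, rounded up to 227; 228 present. Satisfied.
Vote: requires two-thirds of the votes cast (228 − 9 abstaining = 219); 2/3 of 219 = 146, so 146 needed; 147 in favor. Satisfied.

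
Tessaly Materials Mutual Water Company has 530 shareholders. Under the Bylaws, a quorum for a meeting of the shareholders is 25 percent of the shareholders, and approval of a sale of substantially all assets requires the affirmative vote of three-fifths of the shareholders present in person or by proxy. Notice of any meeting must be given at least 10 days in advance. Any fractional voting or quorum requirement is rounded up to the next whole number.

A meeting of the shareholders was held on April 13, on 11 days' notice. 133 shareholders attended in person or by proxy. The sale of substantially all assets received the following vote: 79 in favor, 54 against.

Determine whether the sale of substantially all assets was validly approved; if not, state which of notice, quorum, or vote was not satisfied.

Notice: 11 days given; 10 required. Satisfied.
Quorum: 25% of 530 = 132.50, rounded up to 133; 133 present. Satisfied.
Vote: requires three-fifths of those present (133); 3/5 of 133 = 79.80, rounded up to 80, so 80 needed; 79 in favor. Not satisfied.

Invalid — vote requirement not satisfied.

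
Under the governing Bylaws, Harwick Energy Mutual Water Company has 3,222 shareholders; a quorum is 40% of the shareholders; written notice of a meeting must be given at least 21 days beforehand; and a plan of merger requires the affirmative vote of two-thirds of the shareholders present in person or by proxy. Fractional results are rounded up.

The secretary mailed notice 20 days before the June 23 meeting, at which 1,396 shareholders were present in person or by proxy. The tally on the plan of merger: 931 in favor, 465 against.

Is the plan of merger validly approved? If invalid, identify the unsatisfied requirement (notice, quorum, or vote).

Notice: 20 days given; 21 required. Not satisfied.
Quorum: 40% of 3,222 = 1,288.80, rounded up to 1,289; 1,396 present. Satisfied.
Vote: requires two-thirds of those present (1,396); 2/3 of 1396 = 930.67, rounded up to 931, so 931 needed; 931 in favor. Satisfied.

Invalid — notice requirement not satisfied.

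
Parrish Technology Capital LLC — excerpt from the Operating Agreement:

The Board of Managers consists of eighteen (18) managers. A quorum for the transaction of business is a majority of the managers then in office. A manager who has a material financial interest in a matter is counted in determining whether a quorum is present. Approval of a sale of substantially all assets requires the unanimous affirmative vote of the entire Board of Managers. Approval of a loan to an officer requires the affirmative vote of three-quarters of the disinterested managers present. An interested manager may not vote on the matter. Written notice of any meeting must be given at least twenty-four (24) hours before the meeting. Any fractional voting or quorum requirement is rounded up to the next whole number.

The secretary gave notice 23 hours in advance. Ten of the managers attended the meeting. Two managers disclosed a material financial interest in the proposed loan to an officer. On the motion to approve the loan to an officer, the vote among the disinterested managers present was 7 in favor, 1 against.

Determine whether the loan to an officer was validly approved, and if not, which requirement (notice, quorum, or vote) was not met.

Invalid — notice requirement not satisfied.

Notice: 23 hours given; 24 required (23 < 24). Not satisfied.
Quorum: 10 present (interested managers count toward quorum); quorum is 10. Satisfied.
Vote: the loan to an officer requires three-fourths of the disinterested managers present (10 − 2 = 8). 3/4 of 8 = 6, so 6 affirmative votes are needed; 7 voted in favor. Satisfied.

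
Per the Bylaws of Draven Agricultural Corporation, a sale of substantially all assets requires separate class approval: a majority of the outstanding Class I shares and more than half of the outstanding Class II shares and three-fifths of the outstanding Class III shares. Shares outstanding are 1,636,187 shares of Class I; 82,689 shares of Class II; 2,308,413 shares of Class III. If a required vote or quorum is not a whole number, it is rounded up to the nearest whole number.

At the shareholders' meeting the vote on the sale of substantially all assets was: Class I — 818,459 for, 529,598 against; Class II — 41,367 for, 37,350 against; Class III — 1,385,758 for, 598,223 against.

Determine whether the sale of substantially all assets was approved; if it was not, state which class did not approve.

Approved — every class gave the required vote.

Class I: a majority of 1636187 is 818094; 818,094 required, 818,459 in favor — approved.
Class II: a majority of 82689 is 41345; 41,345 required, 41,367 in favor — approved.
Class III: 3/5 of 2308413 = 1385047.80, rounded up to 1385048; 1,385,048 required, 1,385,758 in favor — approved.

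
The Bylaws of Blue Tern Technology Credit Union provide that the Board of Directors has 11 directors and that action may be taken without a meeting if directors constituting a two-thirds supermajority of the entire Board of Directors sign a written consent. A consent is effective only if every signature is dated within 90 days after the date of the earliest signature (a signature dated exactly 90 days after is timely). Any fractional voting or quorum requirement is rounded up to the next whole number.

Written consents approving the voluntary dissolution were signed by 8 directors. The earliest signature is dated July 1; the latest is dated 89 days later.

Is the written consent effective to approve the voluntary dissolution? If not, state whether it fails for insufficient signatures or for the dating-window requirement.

Effective — both the signature and dating-window requirements are satisfied.

Signatures required: a two-thirds supermajority of 11 — 2/3 of 11 = 7.33, rounded up to 8, so 8 needed; 8 signed. Sufficient.
Dating window: the latest signature is 89 days after the earliest; the limit is 90 days. Within the window.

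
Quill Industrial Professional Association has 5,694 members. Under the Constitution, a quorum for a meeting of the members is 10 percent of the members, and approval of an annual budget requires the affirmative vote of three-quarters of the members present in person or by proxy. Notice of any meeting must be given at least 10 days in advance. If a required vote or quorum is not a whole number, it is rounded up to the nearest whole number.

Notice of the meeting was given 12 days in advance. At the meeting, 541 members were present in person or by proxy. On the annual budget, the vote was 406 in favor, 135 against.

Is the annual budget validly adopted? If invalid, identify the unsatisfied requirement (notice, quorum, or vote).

Notice: 12 days given; 10 required. Satisfied.
Quorum: 10% of 5,694 = 569.40, rounded up to 570; 541 present. Not satisfied.
Vote: requires three-fourths of those present (541); 3/4 of 541 = 405.75, rounded up to 406, so 406 needed; 406 in favor. Satisfied.

Invalid — quorum requirement not satisfied.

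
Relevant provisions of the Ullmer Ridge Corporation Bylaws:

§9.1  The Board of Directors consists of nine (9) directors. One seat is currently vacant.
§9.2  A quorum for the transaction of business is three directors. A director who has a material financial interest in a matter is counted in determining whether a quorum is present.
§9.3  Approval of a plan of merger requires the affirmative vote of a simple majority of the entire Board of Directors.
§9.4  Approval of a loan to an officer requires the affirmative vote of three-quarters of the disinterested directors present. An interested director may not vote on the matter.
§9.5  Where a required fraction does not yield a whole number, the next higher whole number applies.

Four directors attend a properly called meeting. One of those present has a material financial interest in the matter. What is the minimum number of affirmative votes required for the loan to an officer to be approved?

The loan to an officer requires three-fourths of the disinterested directors present (4 − 1 = 3).
3/4 of 3 = 2.25, rounded up to 3.

3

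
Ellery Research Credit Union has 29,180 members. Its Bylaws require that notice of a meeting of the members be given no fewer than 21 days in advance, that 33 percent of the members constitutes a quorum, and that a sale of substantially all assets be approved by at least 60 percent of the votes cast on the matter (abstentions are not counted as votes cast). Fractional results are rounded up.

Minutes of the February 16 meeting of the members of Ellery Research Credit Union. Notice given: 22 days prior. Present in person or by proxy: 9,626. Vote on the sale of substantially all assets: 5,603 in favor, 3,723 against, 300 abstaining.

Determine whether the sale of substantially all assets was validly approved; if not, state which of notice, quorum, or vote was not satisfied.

Notice: 22 days given; 21 required. Satisfied.
Quorum: 33% of 29,180 = 9,629.40, rounded up to 9,630; 9,626 present. Not satisfied.
Vote: requires three-fifths of the votes cast (9,626 − 300 abstaining = 9,326); 3/5 of 9326 = 5595.60, rounded up to 5596, so 5,596 needed; 5,603 in favor. Satisfied.

Invalid — quorum requirement not satisfied.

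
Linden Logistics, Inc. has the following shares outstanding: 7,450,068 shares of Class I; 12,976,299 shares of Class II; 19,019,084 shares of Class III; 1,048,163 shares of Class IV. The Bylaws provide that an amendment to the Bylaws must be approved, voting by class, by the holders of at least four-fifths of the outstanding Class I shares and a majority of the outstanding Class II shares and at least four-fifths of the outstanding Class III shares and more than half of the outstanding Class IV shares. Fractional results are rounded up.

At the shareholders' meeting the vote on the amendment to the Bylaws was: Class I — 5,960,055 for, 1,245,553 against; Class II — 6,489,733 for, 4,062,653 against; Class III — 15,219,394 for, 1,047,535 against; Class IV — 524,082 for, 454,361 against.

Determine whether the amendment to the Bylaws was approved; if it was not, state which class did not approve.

Class I: 4/5 of 7450068 = 5960054.40, rounded up to 5960055; 5,960,055 required, 5,960,055 in favor — approved.
Class II: a majority of 12976299 is 6488150; 6,488,150 required, 6,489,733 in favor — approved.
Class III: 4/5 of 19019084 = 15215267.20, rounded up to 15215268; 15,215,268 required, 15,219,394 in favor — approved.
Class IV: a majority of 1048163 is 524082; 524,082 required, 524,082 in favor — approved.

Approved — every class gave the required vote.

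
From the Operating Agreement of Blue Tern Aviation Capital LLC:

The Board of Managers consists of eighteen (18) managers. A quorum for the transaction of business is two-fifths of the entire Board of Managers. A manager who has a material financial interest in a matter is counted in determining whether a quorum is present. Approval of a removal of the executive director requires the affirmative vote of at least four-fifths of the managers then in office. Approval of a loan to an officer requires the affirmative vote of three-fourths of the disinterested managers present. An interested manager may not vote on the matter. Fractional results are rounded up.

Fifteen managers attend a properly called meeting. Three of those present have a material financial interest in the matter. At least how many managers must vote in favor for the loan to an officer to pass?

9

The loan to an officer requires three-fourths of the disinterested managers present (15 − 3 = 12).
3/4 of 12 = 9.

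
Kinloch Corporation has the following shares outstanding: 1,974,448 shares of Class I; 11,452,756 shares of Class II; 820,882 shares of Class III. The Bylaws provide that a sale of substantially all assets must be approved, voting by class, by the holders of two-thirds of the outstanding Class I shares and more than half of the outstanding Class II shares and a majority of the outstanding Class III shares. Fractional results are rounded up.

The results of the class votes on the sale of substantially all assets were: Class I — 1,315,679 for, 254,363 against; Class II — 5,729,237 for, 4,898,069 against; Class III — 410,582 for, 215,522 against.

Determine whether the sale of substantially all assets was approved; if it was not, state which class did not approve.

Not approved — the Class I shares did not give the required vote.

Class I: 2/3 of 1974448 = 1316298.67, rounded up to 1316299; 1,316,299 required, 1,315,679 in favor — not approved.
Class II: a majority of 11452756 is 5726379; 5,726,379 required, 5,729,237 in favor — approved.
Class III: a majority of 820882 is 410442; 410,442 required, 410,582 in favor — approved.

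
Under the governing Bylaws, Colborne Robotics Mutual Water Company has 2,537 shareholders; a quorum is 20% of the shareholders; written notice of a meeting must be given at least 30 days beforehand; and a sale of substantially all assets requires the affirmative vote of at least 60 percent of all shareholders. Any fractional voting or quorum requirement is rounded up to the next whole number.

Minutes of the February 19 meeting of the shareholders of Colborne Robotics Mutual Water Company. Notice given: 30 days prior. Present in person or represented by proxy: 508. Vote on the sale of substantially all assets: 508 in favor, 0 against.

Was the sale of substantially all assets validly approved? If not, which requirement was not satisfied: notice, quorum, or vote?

Notice: 30 days given; 30 required. Satisfied.
Quorum: 20% of 2,537 = 507.40, rounded up to 508; 508 present. Satisfied.
Vote: requires three-fifths of all shareholders (2,537); 3/5 of 2537 = 1522.20, rounded up to 1523, so 1,523 needed; 508 in favor. Not satisfied.

Invalid — vote requirement not satisfied.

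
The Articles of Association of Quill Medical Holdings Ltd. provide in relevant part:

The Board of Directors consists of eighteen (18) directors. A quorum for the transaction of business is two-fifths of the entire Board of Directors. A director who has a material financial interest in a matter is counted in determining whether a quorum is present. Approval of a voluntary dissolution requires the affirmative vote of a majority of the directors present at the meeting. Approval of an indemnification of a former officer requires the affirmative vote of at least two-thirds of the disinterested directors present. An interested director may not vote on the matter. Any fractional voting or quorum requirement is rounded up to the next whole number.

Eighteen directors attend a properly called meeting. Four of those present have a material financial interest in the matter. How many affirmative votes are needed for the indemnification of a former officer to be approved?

10

The indemnification of a former officer requires two-thirds of the disinterested directors present (18 − 4 = 14).
2/3 of 14 = 9.33, rounded up to 10.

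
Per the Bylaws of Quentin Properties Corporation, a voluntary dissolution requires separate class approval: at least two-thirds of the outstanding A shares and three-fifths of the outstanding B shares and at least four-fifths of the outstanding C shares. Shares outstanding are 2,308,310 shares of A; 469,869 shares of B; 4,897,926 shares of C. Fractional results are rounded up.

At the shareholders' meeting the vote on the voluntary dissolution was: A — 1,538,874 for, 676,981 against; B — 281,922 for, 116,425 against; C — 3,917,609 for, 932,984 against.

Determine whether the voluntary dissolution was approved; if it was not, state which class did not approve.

Not approved — the C shares did not give the required vote.

A: 2/3 of 2308310 = 1538873.33, rounded up to 1538874; 1,538,874 required, 1,538,874 in favor — approved.
B: 3/5 of 469869 = 281921.40, rounded up to 281922; 281,922 required, 281,922 in favor — approved.
C: 4/5 of 4897926 = 3918340.80, rounded up to 3918341; 3,918,341 required, 3,917,609 in favor — not approved.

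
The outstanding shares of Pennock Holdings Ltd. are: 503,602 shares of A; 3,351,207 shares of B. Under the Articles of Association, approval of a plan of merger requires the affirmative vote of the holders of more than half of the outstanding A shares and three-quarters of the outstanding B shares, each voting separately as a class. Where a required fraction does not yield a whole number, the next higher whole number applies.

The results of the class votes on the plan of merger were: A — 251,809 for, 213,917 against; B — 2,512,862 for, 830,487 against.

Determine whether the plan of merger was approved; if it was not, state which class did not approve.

A: a majority of 503602 is 251802; 251,802 required, 251,809 in favor — approved.
B: 3/4 of 3351207 = 2513405.25, rounded up to 2513406; 2,513,406 required, 2,512,862 in favor — not approved.

Not approved — the B shares did not give the required vote.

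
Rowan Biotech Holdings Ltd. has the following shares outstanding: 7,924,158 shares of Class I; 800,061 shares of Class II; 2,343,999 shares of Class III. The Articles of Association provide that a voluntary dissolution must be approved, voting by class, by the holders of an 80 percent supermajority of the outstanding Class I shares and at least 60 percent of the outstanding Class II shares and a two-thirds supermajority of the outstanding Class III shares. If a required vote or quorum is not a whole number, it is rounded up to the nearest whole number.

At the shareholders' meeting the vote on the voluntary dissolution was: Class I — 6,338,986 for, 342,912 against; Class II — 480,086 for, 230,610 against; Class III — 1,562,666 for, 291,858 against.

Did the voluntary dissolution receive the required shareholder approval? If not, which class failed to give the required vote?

Not approved — the Class I shares did not give the required vote.

Class I: 4/5 of 7924158 = 6339326.40, rounded up to 6339327; 6,339,327 required, 6,338,986 in favor — not approved.
Class II: 3/5 of 800061 = 480036.60, rounded up to 480037; 480,037 required, 480,086 in favor — approved.
Class III: 2/3 of 2343999 = 1562666; 1,562,666 required, 1,562,666 in favor — approved.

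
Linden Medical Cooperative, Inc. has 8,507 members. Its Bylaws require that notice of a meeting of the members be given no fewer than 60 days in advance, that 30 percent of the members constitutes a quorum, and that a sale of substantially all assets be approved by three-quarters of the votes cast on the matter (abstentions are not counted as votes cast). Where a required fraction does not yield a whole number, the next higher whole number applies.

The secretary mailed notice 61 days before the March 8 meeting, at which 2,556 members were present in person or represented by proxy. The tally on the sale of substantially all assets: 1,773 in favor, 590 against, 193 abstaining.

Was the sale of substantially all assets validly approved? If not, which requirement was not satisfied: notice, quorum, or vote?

Notice: 61 days given; 60 required. Satisfied.
Quorum: 30% of 8,507 = 2,552.10, rounded up to 2,553; 2,556 present. Satisfied.
Vote: requires three-fourths of the votes cast (2,556 − 193 abstaining = 2,363); 3/4 of 2363 = 1772.25, rounded up to 1773, so 1,773 needed; 1,773 in favor. Satisfied.

Valid — all requirements satisfied.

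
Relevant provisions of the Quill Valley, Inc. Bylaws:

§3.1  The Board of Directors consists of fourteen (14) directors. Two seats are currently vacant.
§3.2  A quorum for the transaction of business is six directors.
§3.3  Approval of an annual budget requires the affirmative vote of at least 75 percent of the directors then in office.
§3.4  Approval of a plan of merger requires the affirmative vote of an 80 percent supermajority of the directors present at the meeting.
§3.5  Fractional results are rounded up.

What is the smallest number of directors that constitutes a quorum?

6

The quorum is fixed at 6.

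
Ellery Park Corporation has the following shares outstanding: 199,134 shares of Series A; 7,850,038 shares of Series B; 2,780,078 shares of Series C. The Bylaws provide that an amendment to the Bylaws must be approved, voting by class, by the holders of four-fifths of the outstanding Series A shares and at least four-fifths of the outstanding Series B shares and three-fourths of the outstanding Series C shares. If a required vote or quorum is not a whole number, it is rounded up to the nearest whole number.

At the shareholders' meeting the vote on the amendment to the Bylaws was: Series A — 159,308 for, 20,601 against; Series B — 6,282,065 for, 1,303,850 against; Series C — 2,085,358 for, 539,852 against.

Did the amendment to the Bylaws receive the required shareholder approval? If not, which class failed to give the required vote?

Series A: 4/5 of 199134 = 159307.20, rounded up to 159308; 159,308 required, 159,308 in favor — approved.
Series B: 4/5 of 7850038 = 6280030.40, rounded up to 6280031; 6,280,031 required, 6,282,065 in favor — approved.
Series C: 3/4 of 2780078 = 2085058.50, rounded up to 2085059; 2,085,059 required, 2,085,358 in favor — approved.

Approved — every class gave the required vote.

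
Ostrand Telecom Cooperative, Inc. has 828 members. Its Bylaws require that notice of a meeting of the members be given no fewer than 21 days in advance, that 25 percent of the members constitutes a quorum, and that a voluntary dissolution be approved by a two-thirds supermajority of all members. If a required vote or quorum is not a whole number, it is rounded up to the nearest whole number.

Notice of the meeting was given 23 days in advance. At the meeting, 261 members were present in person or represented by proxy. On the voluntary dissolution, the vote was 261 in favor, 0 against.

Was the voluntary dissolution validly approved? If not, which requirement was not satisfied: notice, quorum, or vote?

Notice: 23 days given; 21 required. Satisfied.
Quorum: 25% of 828 = 207; 261 present. Satisfied.
Vote: requires two-thirds of all members (828); 2/3 of 828 = 552, so 552 needed; 261 in favor. Not satisfied.

Invalid — vote requirement not satisfied.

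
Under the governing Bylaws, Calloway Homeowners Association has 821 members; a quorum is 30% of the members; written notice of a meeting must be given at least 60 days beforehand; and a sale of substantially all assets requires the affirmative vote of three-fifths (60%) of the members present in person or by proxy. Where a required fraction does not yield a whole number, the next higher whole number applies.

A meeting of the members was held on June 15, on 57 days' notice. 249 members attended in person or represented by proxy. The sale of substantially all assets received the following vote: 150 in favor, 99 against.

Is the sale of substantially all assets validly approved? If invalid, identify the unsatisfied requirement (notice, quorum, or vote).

Invalid — notice requirement not satisfied.

Notice: 57 days given; 60 required. Not satisfied.
Quorum: 30% of 821 = 246.30, rounded up to 247; 249 present. Satisfied.
Vote: requires three-fifths of those present (249); 3/5 of 249 = 149.40, rounded up to 150, so 150 needed; 150 in favor. Satisfied.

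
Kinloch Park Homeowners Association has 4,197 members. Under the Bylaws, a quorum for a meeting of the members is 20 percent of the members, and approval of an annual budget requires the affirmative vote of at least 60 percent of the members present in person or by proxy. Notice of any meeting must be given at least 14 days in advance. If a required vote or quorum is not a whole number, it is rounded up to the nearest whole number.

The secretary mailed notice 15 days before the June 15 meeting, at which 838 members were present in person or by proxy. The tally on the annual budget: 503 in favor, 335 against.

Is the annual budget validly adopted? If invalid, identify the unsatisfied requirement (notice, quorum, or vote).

Invalid — quorum requirement not satisfied.

Notice: 15 days given; 14 required. Satisfied.
Quorum: 20% of 4,197 = 839.40, rounded up to 840; 838 present. Not satisfied.
Vote: requires three-fifths of those present (838); 3/5 of 838 = 502.80, rounded up to 503, so 503 needed; 503 in favor. Satisfied.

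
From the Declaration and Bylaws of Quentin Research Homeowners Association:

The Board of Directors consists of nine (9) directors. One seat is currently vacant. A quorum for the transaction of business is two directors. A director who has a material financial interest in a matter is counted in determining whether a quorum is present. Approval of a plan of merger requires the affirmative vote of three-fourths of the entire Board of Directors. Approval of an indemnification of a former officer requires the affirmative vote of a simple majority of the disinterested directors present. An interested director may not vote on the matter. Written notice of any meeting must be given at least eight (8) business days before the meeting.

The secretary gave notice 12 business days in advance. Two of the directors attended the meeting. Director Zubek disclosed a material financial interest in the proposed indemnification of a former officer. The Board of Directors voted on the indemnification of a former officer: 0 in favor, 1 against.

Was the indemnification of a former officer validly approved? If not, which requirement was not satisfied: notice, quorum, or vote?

Invalid — vote requirement not satisfied.

Notice: 12 business days given; 8 required (12 ≥ 8). Satisfied.
Quorum: 2 present (interested directors count toward quorum); quorum is 2. Satisfied.
Vote: the indemnification of a former officer requires a majority of the disinterested directors present (2 − 1 = 1). A majority of 1 is 1, so 1 affirmative vote is needed; 0 voted in favor. Not satisfied.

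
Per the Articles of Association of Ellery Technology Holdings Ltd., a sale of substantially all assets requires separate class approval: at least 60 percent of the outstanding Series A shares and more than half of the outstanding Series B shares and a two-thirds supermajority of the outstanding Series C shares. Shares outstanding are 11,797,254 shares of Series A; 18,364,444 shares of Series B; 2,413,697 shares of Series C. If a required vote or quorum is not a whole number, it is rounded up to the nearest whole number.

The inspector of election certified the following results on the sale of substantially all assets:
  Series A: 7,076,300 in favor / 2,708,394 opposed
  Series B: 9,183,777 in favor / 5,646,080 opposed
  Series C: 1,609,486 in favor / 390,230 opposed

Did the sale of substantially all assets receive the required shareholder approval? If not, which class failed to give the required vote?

Not approved — the Series A shares did not give the required vote.

Series A: 3/5 of 11797254 = 7078352.40, rounded up to 7078353; 7,078,353 required, 7,076,300 in favor — not approved.
Series B: a majority of 18364444 is 9182223; 9,182,223 required, 9,183,777 in favor — approved.
Series C: 2/3 of 2413697 = 1609131.33, rounded up to 1609132; 1,609,132 required, 1,609,486 in favor — approved.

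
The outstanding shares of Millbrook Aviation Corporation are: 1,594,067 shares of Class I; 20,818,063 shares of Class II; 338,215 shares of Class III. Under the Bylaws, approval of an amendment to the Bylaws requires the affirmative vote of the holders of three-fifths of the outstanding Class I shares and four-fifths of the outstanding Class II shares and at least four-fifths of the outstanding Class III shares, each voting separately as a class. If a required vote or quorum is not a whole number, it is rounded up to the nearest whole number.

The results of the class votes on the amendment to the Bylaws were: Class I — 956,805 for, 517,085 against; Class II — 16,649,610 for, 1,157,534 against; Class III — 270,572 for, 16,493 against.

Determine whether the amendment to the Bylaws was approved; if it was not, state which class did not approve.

Class I: 3/5 of 1594067 = 956440.20, rounded up to 956441; 956,441 required, 956,805 in favor — approved.
Class II: 4/5 of 20818063 = 16654450.40, rounded up to 16654451; 16,654,451 required, 16,649,610 in favor — not approved.
Class III: 4/5 of 338215 = 270572; 270,572 required, 270,572 in favor — approved.

Not approved — the Class II shares did not give the required vote.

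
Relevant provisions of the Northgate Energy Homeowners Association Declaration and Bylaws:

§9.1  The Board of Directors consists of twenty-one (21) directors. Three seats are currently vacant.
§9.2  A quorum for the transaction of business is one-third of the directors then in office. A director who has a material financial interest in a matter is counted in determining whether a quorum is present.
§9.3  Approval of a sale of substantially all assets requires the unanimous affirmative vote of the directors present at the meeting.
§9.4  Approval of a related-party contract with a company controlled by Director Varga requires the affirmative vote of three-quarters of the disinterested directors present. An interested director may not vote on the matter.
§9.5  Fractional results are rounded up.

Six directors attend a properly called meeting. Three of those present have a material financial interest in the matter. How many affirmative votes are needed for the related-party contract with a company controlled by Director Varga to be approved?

3

The related-party contract with a company controlled by Director Varga requires three-fourths of the disinterested directors present (6 − 3 = 3).
3/4 of 3 = 2.25, rounded up to 3.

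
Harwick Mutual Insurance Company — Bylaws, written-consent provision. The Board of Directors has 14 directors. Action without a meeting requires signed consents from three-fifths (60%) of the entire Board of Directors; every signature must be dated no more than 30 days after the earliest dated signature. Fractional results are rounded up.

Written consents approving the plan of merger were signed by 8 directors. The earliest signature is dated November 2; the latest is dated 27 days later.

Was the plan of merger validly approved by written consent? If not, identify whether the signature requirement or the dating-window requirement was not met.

Not effective — insufficient signatures.

Signatures required: three-fifths (60%) of 14 — 3/5 of 14 = 8.40, rounded up to 9, so 9 needed; 8 signed. Insufficient.
Dating window: the latest signature is 27 days after the earliest; the limit is 30 days. Within the window.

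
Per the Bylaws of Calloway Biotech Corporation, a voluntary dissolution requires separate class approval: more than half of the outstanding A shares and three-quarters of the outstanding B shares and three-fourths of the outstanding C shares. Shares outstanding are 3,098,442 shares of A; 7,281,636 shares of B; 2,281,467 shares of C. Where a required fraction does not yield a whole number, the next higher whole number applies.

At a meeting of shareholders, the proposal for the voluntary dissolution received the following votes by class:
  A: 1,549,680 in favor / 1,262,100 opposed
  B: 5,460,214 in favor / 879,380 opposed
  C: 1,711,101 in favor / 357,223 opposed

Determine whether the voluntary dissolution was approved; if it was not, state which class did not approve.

A: a majority of 3098442 is 1549222; 1,549,222 required, 1,549,680 in favor — approved.
B: 3/4 of 7281636 = 5461227; 5,461,227 required, 5,460,214 in favor — not approved.
C: 3/4 of 2281467 = 1711100.25, rounded up to 1711101; 1,711,101 required, 1,711,101 in favor — approved.

Not approved — the B shares did not give the required vote.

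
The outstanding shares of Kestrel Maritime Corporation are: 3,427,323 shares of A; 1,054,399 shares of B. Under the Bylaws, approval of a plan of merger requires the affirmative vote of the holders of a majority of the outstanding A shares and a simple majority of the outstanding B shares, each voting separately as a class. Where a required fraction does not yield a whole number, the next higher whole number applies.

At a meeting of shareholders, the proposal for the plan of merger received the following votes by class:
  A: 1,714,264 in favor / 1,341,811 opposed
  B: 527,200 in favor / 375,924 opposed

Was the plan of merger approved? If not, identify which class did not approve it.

A: a majority of 3427323 is 1713662; 1,713,662 required, 1,714,264 in favor — approved.
B: a majority of 1054399 is 527200; 527,200 required, 527,200 in favor — approved.

Approved — every class gave the required vote.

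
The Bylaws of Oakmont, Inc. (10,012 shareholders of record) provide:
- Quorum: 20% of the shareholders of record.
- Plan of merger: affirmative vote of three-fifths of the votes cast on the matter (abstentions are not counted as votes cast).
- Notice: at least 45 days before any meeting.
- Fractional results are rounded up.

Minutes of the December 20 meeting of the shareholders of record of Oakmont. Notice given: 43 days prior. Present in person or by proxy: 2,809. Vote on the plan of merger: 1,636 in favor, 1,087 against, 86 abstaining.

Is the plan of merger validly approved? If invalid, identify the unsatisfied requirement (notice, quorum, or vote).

Invalid — notice requirement not satisfied.

Notice: 43 days given; 45 required. Not satisfied.
Quorum: 20% of 10,012 = 2,002.40, rounded up to 2,003; 2,809 present. Satisfied.
Vote: requires three-fifths of the votes cast (2,809 − 86 abstaining = 2,723); 3/5 of 2723 = 1633.80, rounded up to 1634, so 1,634 needed; 1,636 in favor. Satisfied.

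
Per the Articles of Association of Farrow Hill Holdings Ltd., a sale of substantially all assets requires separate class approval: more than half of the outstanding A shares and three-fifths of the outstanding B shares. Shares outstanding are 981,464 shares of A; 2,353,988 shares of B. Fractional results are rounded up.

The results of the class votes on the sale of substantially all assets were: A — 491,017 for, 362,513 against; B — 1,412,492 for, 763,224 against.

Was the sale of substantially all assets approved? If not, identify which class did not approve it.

A: a majority of 981464 is 490733; 490,733 required, 491,017 in favor — approved.
B: 3/5 of 2353988 = 1412392.80, rounded up to 1412393; 1,412,393 required, 1,412,492 in favor — approved.

Approved — every class gave the required vote.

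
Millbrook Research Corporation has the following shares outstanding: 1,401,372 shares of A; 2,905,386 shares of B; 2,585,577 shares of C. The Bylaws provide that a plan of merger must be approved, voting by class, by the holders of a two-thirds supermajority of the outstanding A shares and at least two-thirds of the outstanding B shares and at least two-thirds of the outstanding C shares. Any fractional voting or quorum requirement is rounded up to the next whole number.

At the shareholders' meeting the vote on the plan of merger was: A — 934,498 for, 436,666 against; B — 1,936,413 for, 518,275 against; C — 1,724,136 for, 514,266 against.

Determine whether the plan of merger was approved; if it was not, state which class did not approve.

Not approved — the B shares did not give the required vote.

A: 2/3 of 1401372 = 934248; 934,248 required, 934,498 in favor — approved.
B: 2/3 of 2905386 = 1936924; 1,936,924 required, 1,936,413 in favor — not approved.
C: 2/3 of 2585577 = 1723718; 1,723,718 required, 1,724,136 in favor — approved.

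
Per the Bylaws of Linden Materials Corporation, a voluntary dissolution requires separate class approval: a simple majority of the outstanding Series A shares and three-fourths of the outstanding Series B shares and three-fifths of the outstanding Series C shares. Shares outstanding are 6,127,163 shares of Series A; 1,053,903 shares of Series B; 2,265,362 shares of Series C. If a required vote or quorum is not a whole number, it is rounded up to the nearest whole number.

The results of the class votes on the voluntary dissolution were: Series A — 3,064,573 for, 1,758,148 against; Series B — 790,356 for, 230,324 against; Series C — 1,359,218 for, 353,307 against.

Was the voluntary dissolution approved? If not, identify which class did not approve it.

Series A: a majority of 6127163 is 3063582; 3,063,582 required, 3,064,573 in favor — approved.
Series B: 3/4 of 1053903 = 790427.25, rounded up to 790428; 790,428 required, 790,356 in favor — not approved.
Series C: 3/5 of 2265362 = 1359217.20, rounded up to 1359218; 1,359,218 required, 1,359,218 in favor — approved.

Not approved — the Series B shares did not give the required vote.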